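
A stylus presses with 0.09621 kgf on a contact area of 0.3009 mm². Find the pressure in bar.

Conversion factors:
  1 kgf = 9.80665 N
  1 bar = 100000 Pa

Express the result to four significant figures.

0.09621 kgf × 9.80665 = 0.943498 N
0.3009 mm² × 10⁻⁶ = 3.009×10⁻⁷ m²
P = F / A = 0.943498 N / 3.009×10⁻⁷ m² = 3.13559×10⁶ Pa
3.13559×10⁶ Pa ÷ (100000 Pa/bar) = 31.3559 bar

31.36 bar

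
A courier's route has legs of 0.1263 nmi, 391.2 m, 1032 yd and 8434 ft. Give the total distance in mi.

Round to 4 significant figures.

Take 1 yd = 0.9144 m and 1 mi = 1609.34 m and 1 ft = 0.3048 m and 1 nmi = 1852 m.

2.572 mi

0.1263 nmi × 1852 = 233.908 m
391.2 m (already m)
1032 yd × 0.9144 = 943.661 m
8434 ft × 0.3048 = 2570.68 m
Total: 233.908 + 391.2 + 943.661 + 2570.68 = 4139.45 m
In mi: 4139.45 / 1609.34 = 2.57214 mi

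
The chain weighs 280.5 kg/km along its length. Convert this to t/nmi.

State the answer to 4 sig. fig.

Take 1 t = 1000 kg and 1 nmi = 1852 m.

280.5 kg/km ÷ 1000 m/km = 0.2805 kg/m
0.2805 kg/m ÷ 1000 kg/t × 1852 m/nmi = 0.519486 t/nmi

0.5195 t/nmi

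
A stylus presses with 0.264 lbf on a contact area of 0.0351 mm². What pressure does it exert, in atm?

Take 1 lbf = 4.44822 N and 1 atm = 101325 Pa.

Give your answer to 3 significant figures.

330 atm

0.264 lbf × 4.44822 = 1.17433 N
0.0351 mm² × 10⁻⁶ = 3.51×10⁻⁸ m²
P = F / A = 1.17433 N / 3.51×10⁻⁸ m² = 3.34567×10⁷ Pa
3.34567×10⁷ Pa ÷ (101325 Pa/atm) = 330.192 atm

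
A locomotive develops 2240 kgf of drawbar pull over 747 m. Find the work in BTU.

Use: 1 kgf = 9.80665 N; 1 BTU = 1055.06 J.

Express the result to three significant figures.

1.56×10⁴ BTU

2240 kgf × 9.80665 → 21966.9 N
W = F × d = 21966.9 N × 747 m = 1.64093×10⁷ J
1.64093×10⁷ J ÷ (1055.06 J/BTU) = 15553 BTU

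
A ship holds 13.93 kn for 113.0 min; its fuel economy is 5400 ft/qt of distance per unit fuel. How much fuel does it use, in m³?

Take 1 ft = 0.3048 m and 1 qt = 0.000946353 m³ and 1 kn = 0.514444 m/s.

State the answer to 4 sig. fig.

0.02794 m³

13.93 kn → 7.1662 m/s
113.0 min → 6780 s
d = v × t = 7.1662 × 6780 = 48586.8 m
5400 ft/qt → 1.73922×10⁶ m/m³
V = d / (distance per unit fuel) = 48586.8 / 1.73922×10⁶ = 0.027936 m³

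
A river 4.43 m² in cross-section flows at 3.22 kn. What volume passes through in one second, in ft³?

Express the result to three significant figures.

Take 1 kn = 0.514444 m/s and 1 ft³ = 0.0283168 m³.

3.22 kn × 0.514444 = 1.65651 m/s
V = v × A × t = 1.65651 m/s × 4.43 m² × 1 s = 7.33834 m³
7.33834 m³ ÷ (0.0283168 m³/ft³) = 259.151 ft³

259 ft³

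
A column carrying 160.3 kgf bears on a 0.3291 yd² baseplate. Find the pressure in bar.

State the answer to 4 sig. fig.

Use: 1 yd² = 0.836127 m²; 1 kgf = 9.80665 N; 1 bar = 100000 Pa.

0.05713 bar

160.3 kgf × 9.80665 = 1572.01 N
0.3291 yd² × 0.836127 = 0.275169 m²
P = F / A = 1572.01 N / 0.275169 m² = 5712.89 Pa
5712.89 Pa ÷ (100000 Pa/bar) = 0.0571289 bar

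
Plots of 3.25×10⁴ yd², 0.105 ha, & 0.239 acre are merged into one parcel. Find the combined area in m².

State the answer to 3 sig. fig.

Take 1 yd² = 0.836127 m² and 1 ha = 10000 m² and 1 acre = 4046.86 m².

2.92×10⁴ m²

3.25×10⁴ yd² × 0.836127 → 27174.1 m²
0.105 ha × 10000 → 1050 m²
0.239 acre × 4046.86 → 967.2 m²
Total: 27174.1 + 1050 + 967.2 = 29191.3 m²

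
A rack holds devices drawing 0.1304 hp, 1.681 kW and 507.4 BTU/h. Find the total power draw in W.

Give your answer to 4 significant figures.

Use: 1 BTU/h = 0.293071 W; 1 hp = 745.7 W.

0.1304 hp × 745.7 = 97.2393 W
1.681 kW × 1000 = 1681 W
507.4 BTU/h × 0.293071 = 148.704 W
Combined: 97.2393 + 1681 + 148.704 = 1926.94 W

1927 W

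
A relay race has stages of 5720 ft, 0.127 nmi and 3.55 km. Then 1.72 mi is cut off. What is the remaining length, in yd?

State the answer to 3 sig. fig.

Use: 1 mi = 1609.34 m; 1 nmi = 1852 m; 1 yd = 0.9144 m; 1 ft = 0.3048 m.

5720 ft × 0.3048 → 1743.46 m
0.127 nmi × 1852 → 235.204 m
3.55 km × 1000 → 3550 m
1.72 mi × 1609.34 → 2768.06 m
Net: 1743.46 + 235.204 + 3550 − 2768.06 = 2760.6 m
In yd: 2760.6 / 0.9144 = 3019.03 yd

3020 yd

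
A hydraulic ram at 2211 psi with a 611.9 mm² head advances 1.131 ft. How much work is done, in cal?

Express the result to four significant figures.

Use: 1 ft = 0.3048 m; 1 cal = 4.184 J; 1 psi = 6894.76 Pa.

2211 psi → 1.52443×10⁷ Pa
611.9 mm² → 6.119×10⁻⁴ m²
F = P × A = 1.52443×10⁷ × 6.119×10⁻⁴ = 9327.99 N
1.131 ft → 0.344729 m
W = F × d = 9327.99 × 0.344729 = 3215.63 J
In cal: 3215.63 / 4.184 = 768.554 cal

768.6 cal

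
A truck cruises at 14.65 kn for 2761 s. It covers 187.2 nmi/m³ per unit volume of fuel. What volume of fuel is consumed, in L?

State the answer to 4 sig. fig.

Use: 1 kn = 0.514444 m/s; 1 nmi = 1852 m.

60.02 L

14.65 kn → 7.5366 m/s
d = v × t = 7.5366 × 2761 = 20808.6 m
187.2 nmi/m³ → 346694 m/m³
V = d / (distance per unit fuel) = 20808.6 / 346694 = 0.0600201 m³
In L: 0.0600201 / 0.001 = 60.0201 L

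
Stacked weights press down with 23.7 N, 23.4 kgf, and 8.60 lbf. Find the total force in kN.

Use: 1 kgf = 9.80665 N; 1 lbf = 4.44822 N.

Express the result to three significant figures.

23.7 N (already N)
23.4 kgf × 9.80665 = 229.476 N
8.60 lbf × 4.44822 = 38.2547 N
Combined: 23.7 + 229.476 + 38.2547 = 291.431 N
In kN: 291.431 / 1000 = 0.291431 kN

0.291 kN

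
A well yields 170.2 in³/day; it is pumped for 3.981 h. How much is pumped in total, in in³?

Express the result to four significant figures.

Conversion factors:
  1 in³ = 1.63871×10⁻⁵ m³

170.2 in³/day → 3.22811×10⁻⁸ m³/s
3.981 h → 14331.6 s
V = Q × t = 3.22811×10⁻⁸ × 14331.6 = 4.6264×10⁻⁴ m³
In in³: 4.6264×10⁻⁴ / 1.63871×10⁻⁵ = 28.232 in³

28.23 in³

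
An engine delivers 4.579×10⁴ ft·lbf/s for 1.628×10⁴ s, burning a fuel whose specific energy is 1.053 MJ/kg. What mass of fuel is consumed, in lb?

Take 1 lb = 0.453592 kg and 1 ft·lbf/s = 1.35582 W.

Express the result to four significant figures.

2116 lb

4.579×10⁴ ft·lbf/s → 62083 W
E = P × t = 62083 × 16280 = 1.01071×10⁹ J
1.053 MJ/kg → 1.053×10⁶ J/kg
m = E / e_s = 1.01071×10⁹ / 1.053×10⁶ = 959.839 kg
In lb: 959.839 / 0.453592 = 2116.08 lb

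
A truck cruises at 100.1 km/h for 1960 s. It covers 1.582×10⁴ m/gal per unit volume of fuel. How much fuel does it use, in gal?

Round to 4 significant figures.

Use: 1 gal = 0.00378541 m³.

3.445 gal

100.1 km/h → 27.8056 m/s
d = v × t = 27.8056 × 1960 = 54499 m
1.582×10⁴ m/gal → 4.1792×10⁶ m/m³
V = d / (distance per unit fuel) = 54499 / 4.1792×10⁶ = 0.0130405 m³
In gal: 0.0130405 / 0.00378541 = 3.44494 gal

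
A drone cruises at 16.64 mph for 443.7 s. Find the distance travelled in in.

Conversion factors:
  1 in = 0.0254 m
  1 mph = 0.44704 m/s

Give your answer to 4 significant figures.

1.299×10⁵ in

16.64 mph × 0.44704 = 7.43875 m/s
d = v × t = 7.43875 m/s × 443.7 s = 3300.57 m
3300.57 m ÷ (0.0254 m/in) = 129944 in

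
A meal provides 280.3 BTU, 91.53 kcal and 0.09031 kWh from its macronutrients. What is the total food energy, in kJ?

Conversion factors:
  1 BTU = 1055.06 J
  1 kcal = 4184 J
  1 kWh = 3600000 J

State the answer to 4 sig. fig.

280.3 BTU × 1055.06 → 295733 J
91.53 kcal × 4184 → 382962 J
0.09031 kWh × 3600000 → 325116 J
Sum: 295733 + 382962 + 325116 = 1.00381×10⁶ J
In kJ: 1.00381×10⁶ / 1000 = 1003.81 kJ

1004 kJ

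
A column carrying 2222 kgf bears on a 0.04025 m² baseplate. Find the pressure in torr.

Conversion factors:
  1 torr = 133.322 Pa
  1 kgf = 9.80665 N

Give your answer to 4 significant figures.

2222 kgf × 9.80665 → 21790.4 N
P = F / A = 21790.4 N / 0.04025 m² = 541376 Pa
541376 Pa ÷ (133.322 Pa/torr) = 4060.67 torr

4061 torr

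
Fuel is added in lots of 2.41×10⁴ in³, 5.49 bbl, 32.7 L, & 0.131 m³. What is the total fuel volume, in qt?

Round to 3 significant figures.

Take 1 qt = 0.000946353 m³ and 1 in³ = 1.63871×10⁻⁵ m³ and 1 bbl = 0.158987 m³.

1510 qt

2.41×10⁴ in³ × 1.63871×10⁻⁵ = 0.394929 m³
5.49 bbl × 0.158987 = 0.872839 m³
32.7 L × 0.001 = 0.0327 m³
0.131 m³ (already m³)
Combined: 0.394929 + 0.872839 + 0.0327 + 0.131 = 1.43147 m³
In qt: 1.43147 / 0.000946353 = 1512.62 qt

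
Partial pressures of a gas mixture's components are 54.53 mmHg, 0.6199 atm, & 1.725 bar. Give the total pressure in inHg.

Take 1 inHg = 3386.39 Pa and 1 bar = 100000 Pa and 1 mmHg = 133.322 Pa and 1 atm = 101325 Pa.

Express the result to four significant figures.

71.63 inHg

54.53 mmHg × 133.322 → 7270.05 Pa
0.6199 atm × 101325 → 62811.4 Pa
1.725 bar × 100000 → 172500 Pa
Total: 7270.05 + 62811.4 + 172500 = 242581 Pa
In inHg: 242581 / 3386.39 = 71.6341 inHg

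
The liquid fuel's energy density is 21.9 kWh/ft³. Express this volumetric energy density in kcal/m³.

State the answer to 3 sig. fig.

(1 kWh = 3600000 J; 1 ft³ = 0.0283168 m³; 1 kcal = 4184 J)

6.65×10⁵ kcal/m³

21.9 kWh/ft³ × 3600000 J/kWh ÷ 0.0283168 m³/ft³ = 2.78421×10⁹ J/m³
2.78421×10⁹ J/m³ ÷ 4184 J/kcal = 665442 kcal/m³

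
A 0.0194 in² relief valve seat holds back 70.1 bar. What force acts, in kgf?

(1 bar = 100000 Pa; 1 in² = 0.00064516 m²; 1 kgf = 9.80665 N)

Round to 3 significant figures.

8.95 kgf

70.1 bar × 100000 = 7.01×10⁶ Pa
0.0194 in² × 0.00064516 = 1.25161×10⁻⁵ m²
F = P × A = 7.01×10⁶ Pa × 1.25161×10⁻⁵ m² = 87.7379 N
87.7379 N ÷ (9.80665 N/kgf) = 8.94678 kgf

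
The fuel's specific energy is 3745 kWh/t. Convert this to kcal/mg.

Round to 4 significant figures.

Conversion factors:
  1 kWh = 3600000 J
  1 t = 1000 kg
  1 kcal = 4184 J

0.003222 kcal/mg

3745 kWh/t × 3600000 J/kWh ÷ 1000 kg/t = 1.3482×10⁷ J/kg
1.3482×10⁷ J/kg ÷ 4184 J/kcal × 10⁻⁶ kg/mg = 0.00322228 kcal/mg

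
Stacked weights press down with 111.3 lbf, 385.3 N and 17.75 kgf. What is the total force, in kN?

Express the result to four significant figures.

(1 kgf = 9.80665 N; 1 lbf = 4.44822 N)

111.3 lbf × 4.44822 = 495.087 N
385.3 N (already N)
17.75 kgf × 9.80665 = 174.068 N
Sum: 495.087 + 385.3 + 174.068 = 1054.46 N
In kN: 1054.46 / 1000 = 1.05446 kN

1.054 kN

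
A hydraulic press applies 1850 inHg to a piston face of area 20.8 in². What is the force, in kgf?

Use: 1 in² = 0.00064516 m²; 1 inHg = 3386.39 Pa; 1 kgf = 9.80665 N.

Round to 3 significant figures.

1850 inHg × 3386.39 → 6.26482×10⁶ Pa
20.8 in² × 0.00064516 → 0.0134193 m²
F = P × A = 6.26482×10⁶ Pa × 0.0134193 m² = 84069.5 N
84069.5 N ÷ (9.80665 N/kgf) = 8572.7 kgf

8570 kgf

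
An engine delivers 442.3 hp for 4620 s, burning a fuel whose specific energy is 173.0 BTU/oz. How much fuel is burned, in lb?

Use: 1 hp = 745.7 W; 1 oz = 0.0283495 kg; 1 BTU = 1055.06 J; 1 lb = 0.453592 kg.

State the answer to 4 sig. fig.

521.8 lb

442.3 hp → 329823 W
E = P × t = 329823 × 4620 = 1.52378×10⁹ J
173.0 BTU/oz → 6.4384×10⁶ J/kg
m = E / e_s = 1.52378×10⁹ / 6.4384×10⁶ = 236.671 kg
In lb: 236.671 / 0.453592 = 521.771 lb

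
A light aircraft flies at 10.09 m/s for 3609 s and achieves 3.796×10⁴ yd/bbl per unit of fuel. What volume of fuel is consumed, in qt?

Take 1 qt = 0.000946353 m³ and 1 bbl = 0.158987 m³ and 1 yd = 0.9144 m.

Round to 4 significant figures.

176.2 qt

d = v × t = 10.09 × 3609 = 36414.8 m
3.796×10⁴ yd/bbl → 218324 m/m³
V = d / (distance per unit fuel) = 36414.8 / 218324 = 0.166792 m³
In qt: 0.166792 / 0.000946353 = 176.247 qt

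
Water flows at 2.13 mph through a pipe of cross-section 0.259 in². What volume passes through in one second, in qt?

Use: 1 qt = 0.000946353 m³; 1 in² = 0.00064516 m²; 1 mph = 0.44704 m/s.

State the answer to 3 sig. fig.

0.168 qt

2.13 mph × 0.44704 = 0.952195 m/s
0.259 in² × 0.00064516 = 1.67096×10⁻⁴ m²
V = v × A × t = 0.952195 m/s × 1.67096×10⁻⁴ m² × 1 s = 1.59108×10⁻⁴ m³
1.59108×10⁻⁴ m³ ÷ (0.000946353 m³/qt) = 0.168128 qt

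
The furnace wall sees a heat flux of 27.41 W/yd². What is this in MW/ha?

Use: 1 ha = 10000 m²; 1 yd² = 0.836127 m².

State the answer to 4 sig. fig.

27.41 W/yd² ÷ 0.836127 m²/yd² = 32.7821 W/m²
32.7821 W/m² ÷ 1000000 W/MW × 10000 m²/ha = 0.327821 MW/ha

0.3278 MW/ha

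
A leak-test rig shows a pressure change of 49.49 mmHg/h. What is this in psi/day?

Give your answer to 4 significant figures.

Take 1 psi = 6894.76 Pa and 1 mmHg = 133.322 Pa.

49.49 mmHg/h × 133.322 Pa/mmHg ÷ 3600 s/h = 1.83281 Pa/s
1.83281 Pa/s ÷ 6894.76 Pa/psi × 86400 s/day = 22.9674 psi/day

22.97 psi/day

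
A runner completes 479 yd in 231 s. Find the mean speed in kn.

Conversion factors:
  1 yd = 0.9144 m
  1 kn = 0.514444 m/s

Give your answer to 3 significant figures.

479 yd × 0.9144 = 437.998 m
v = d / t = 437.998 m / 231 s = 1.8961 m/s
1.8961 m/s ÷ (0.514444 m/s/kn) = 3.68573 kn

3.69 kn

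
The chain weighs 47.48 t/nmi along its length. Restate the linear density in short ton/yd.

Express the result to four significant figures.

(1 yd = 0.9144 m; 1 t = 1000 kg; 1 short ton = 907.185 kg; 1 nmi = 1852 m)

0.02584 short ton/yd

47.48 t/nmi × 1000 kg/t ÷ 1852 m/nmi = 25.6371 kg/m
25.6371 kg/m ÷ 907.185 kg/short ton × 0.9144 m/yd = 0.025841 short ton/yd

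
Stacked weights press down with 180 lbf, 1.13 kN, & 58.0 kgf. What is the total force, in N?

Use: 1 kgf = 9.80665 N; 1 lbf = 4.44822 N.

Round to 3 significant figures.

180 lbf × 4.44822 = 800.68 N
1.13 kN × 1000 = 1130 N
58.0 kgf × 9.80665 = 568.786 N
Sum: 800.68 + 1130 + 568.786 = 2499.47 N

2500 N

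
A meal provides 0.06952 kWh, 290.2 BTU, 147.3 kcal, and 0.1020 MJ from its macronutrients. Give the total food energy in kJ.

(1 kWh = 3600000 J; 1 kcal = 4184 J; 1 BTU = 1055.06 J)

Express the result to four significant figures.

0.06952 kWh × 3600000 = 250272 J
290.2 BTU × 1055.06 = 306178 J
147.3 kcal × 4184 = 616303 J
0.1020 MJ × 1000000 = 102000 J
Sum: 250272 + 306178 + 616303 + 102000 = 1.27475×10⁶ J
In kJ: 1.27475×10⁶ / 1000 = 1274.75 kJ

1275 kJ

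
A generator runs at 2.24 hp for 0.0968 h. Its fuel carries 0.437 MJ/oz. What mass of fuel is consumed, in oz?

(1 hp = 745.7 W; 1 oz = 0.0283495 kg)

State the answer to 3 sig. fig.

2.24 hp → 1670.37 W
0.0968 h → 348.48 s
E = P × t = 1670.37 × 348.48 = 582091 J
0.437 MJ/oz → 1.54147×10⁷ J/kg
m = E / e_s = 582091 / 1.54147×10⁷ = 0.0377621 kg
In oz: 0.0377621 / 0.0283495 = 1.33202 oz

1.33 oz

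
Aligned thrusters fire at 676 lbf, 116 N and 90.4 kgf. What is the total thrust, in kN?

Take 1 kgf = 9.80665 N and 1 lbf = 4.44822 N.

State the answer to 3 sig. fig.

4.01 kN

676 lbf × 4.44822 → 3007 N
116 N (already N)
90.4 kgf × 9.80665 → 886.521 N
Combined: 3007 + 116 + 886.521 = 4009.52 N
In kN: 4009.52 / 1000 = 4.00952 kN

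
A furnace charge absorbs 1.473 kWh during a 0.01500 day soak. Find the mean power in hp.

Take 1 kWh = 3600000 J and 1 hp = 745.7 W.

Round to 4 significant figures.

5.487 hp

1.473 kWh × 3600000 = 5.3028×10⁶ J
0.01500 day × 86400 = 1296 s
P = E / t = 5.3028×10⁶ J / 1296 s = 4091.67 W
4091.67 W ÷ (745.7 W/hp) = 5.48702 hp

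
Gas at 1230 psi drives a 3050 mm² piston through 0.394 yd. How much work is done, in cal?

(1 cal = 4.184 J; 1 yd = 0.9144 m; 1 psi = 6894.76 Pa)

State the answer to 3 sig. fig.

2230 cal

1230 psi → 8.48055×10⁶ Pa
3050 mm² → 0.00305 m²
F = P × A = 8.48055×10⁶ × 0.00305 = 25865.7 N
0.394 yd → 0.360274 m
W = F × d = 25865.7 × 0.360274 = 9318.74 J
In cal: 9318.74 / 4.184 = 2227.23 cal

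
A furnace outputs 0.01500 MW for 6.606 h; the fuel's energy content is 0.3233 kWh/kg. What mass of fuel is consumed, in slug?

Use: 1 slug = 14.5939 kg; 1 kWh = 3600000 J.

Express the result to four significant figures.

21.00 slug

0.01500 MW → 15000 W
6.606 h → 23781.6 s
E = P × t = 15000 × 23781.6 = 3.56724×10⁸ J
0.3233 kWh/kg → 1.16388×10⁶ J/kg
m = E / e_s = 3.56724×10⁸ / 1.16388×10⁶ = 306.496 kg
In slug: 306.496 / 14.5939 = 21.0017 slug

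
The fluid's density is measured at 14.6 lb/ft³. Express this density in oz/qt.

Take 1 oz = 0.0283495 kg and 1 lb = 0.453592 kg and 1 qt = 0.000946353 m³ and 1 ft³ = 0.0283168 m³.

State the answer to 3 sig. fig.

14.6 lb/ft³ × 0.453592 kg/lb ÷ 0.0283168 m³/ft³ = 233.87 kg/m³
233.87 kg/m³ ÷ 0.0283495 kg/oz × 0.000946353 m³/qt = 7.80697 oz/qt

7.81 oz/qt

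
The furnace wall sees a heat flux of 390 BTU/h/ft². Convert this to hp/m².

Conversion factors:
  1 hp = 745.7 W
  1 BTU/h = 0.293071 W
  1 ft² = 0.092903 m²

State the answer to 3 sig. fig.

390 BTU/h/ft² × 0.293071 W/BTU/h ÷ 0.092903 m²/ft² = 1230.29 W/m²
1230.29 W/m² ÷ 745.7 W/hp = 1.64985 hp/m²

1.65 hp/m²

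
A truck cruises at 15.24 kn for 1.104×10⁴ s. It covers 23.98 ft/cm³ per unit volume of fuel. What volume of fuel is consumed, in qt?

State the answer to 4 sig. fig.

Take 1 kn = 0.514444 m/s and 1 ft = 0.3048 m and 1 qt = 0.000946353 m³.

12.51 qt

15.24 kn → 7.84013 m/s
d = v × t = 7.84013 × 11040 = 86555 m
23.98 ft/cm³ → 7.3091×10⁶ m/m³
V = d / (distance per unit fuel) = 86555 / 7.3091×10⁶ = 0.0118421 m³
In qt: 0.0118421 / 0.000946353 = 12.5134 qt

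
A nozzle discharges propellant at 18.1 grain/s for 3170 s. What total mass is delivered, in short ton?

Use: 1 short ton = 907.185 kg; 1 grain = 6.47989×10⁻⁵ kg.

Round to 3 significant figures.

18.1 grain/s → 0.00117286 kg/s
m = ṁ × t = 0.00117286 × 3170 = 3.71797 kg
In short ton: 3.71797 / 907.185 = 0.00409836 short ton

0.00410 short ton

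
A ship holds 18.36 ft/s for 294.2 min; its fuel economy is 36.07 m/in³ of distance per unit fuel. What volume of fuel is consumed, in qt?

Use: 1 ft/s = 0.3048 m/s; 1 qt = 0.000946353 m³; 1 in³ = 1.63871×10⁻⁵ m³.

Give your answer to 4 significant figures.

18.36 ft/s → 5.59613 m/s
294.2 min → 17652 s
d = v × t = 5.59613 × 17652 = 98782.9 m
36.07 m/in³ → 2.20112×10⁶ m/m³
V = d / (distance per unit fuel) = 98782.9 / 2.20112×10⁶ = 0.0448785 m³
In qt: 0.0448785 / 0.000946353 = 47.4226 qt

47.42 qt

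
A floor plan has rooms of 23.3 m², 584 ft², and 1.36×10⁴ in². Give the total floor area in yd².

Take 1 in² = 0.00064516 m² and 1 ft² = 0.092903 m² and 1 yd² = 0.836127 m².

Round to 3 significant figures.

23.3 m² (already m²)
584 ft² × 0.092903 → 54.2554 m²
1.36×10⁴ in² × 0.00064516 → 8.77418 m²
Sum: 23.3 + 54.2554 + 8.77418 = 86.3296 m²
In yd²: 86.3296 / 0.836127 = 103.249 yd²

103 yd²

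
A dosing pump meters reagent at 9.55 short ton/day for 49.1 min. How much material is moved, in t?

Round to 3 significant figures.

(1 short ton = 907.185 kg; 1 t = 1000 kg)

0.295 t

9.55 short ton/day → 0.100273 kg/s
49.1 min → 2946 s
m = ṁ × t = 0.100273 × 2946 = 295.404 kg
In t: 295.404 / 1000 = 0.295404 t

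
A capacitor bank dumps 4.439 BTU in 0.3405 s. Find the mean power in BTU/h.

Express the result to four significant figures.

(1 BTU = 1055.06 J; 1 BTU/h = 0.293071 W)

4.439 BTU × 1055.06 → 4683.41 J
P = E / t = 4683.41 J / 0.3405 s = 13754.5 W
13754.5 W ÷ (0.293071 W/BTU/h) = 46932.3 BTU/h

4.693×10⁴ BTU/h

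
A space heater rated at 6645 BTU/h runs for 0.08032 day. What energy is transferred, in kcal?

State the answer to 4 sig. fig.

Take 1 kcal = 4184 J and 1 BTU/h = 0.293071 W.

6645 BTU/h × 0.293071 → 1947.46 W
0.08032 day × 86400 → 6939.65 s
E = P × t = 1947.46 W × 6939.65 s = 1.35147×10⁷ J
1.35147×10⁷ J ÷ (4184 J/kcal) = 3230.09 kcal

3230 kcal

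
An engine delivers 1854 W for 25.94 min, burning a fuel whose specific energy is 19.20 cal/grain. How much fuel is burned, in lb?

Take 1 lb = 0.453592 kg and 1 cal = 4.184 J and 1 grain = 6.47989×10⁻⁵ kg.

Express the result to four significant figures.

5.131 lb

25.94 min → 1556.4 s
E = P × t = 1854 × 1556.4 = 2.88557×10⁶ J
19.20 cal/grain → 1.23972×10⁶ J/kg
m = E / e_s = 2.88557×10⁶ / 1.23972×10⁶ = 2.3276 kg
In lb: 2.3276 / 0.453592 = 5.13148 lb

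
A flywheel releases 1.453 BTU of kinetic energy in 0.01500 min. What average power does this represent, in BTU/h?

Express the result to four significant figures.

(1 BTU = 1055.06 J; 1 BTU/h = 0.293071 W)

5812 BTU/h

1.453 BTU × 1055.06 → 1533 J
0.01500 min × 60 → 0.9 s
P = E / t = 1533 J / 0.9 s = 1703.33 W
1703.33 W ÷ (0.293071 W/BTU/h) = 5812 BTU/h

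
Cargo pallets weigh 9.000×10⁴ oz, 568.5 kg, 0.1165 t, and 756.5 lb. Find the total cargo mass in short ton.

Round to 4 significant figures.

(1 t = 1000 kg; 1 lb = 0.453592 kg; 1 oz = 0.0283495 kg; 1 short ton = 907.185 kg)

3.946 short ton

9.000×10⁴ oz × 0.0283495 = 2551.46 kg
568.5 kg (already kg)
0.1165 t × 1000 = 116.5 kg
756.5 lb × 0.453592 = 343.142 kg
Sum: 2551.46 + 568.5 + 116.5 + 343.142 = 3579.6 kg
In short ton: 3579.6 / 907.185 = 3.94583 short ton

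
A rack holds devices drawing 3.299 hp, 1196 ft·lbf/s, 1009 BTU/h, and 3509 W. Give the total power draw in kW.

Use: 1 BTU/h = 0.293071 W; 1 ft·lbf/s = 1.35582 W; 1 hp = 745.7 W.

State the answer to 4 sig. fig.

3.299 hp × 745.7 → 2460.06 W
1196 ft·lbf/s × 1.35582 → 1621.56 W
1009 BTU/h × 0.293071 → 295.709 W
3509 W (already W)
Sum: 2460.06 + 1621.56 + 295.709 + 3509 = 7886.33 W
In kW: 7886.33 / 1000 = 7.88633 kW

7.886 kW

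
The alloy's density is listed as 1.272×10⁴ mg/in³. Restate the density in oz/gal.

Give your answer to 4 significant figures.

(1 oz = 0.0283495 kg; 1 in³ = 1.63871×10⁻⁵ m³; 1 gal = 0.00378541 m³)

1.272×10⁴ mg/in³ × 10⁻⁶ kg/mg ÷ 1.63871×10⁻⁵ m³/in³ = 776.22 kg/m³
776.22 kg/m³ ÷ 0.0283495 kg/oz × 0.00378541 m³/gal = 103.646 oz/gal

103.6 oz/gal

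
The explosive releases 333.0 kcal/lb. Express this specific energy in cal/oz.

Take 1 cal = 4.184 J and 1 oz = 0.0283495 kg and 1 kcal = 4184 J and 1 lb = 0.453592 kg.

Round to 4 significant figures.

2.081×10⁴ cal/oz

333.0 kcal/lb × 4184 J/kcal ÷ 0.453592 kg/lb = 3.07164×10⁶ J/kg
3.07164×10⁶ J/kg ÷ 4.184 J/cal × 0.0283495 kg/oz = 20812.5 cal/oz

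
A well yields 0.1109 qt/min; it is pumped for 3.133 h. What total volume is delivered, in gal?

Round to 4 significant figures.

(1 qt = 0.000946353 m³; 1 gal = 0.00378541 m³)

5.212 gal

0.1109 qt/min → 1.74918×10⁻⁶ m³/s
3.133 h → 11278.8 s
V = Q × t = 1.74918×10⁻⁶ × 11278.8 = 0.0197287 m³
In gal: 0.0197287 / 0.00378541 = 5.21177 gal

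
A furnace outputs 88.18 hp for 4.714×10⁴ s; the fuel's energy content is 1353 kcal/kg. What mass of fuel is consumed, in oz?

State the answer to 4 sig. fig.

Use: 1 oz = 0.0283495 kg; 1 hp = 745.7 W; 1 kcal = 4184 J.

88.18 hp → 65755.8 W
E = P × t = 65755.8 × 47140 = 3.09973×10⁹ J
1353 kcal/kg → 5.66095×10⁶ J/kg
m = E / e_s = 3.09973×10⁹ / 5.66095×10⁶ = 547.564 kg
In oz: 547.564 / 0.0283495 = 19314.8 oz

1.931×10⁴ oz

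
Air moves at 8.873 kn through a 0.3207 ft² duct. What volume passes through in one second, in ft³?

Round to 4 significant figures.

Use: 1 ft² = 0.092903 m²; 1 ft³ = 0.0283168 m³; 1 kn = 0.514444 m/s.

4.803 ft³

8.873 kn × 0.514444 → 4.56466 m/s
0.3207 ft² × 0.092903 → 0.029794 m²
V = v × A × t = 4.56466 m/s × 0.029794 m² × 1 s = 0.135999 m³
0.135999 m³ ÷ (0.0283168 m³/ft³) = 4.80277 ft³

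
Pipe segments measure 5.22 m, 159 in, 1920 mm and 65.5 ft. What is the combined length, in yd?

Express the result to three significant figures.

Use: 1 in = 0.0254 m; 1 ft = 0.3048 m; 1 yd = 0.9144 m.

34.1 yd

5.22 m (already m)
159 in × 0.0254 → 4.0386 m
1920 mm × 0.001 → 1.92 m
65.5 ft × 0.3048 → 19.9644 m
Sum: 5.22 + 4.0386 + 1.92 + 19.9644 = 31.143 m
In yd: 31.143 / 0.9144 = 34.0584 yd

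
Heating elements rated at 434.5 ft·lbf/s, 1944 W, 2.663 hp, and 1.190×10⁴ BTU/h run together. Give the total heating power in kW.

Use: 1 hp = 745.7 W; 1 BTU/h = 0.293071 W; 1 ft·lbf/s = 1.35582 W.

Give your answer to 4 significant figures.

8.006 kW

434.5 ft·lbf/s × 1.35582 = 589.104 W
1944 W (already W)
2.663 hp × 745.7 = 1985.8 W
1.190×10⁴ BTU/h × 0.293071 = 3487.54 W
Combined: 589.104 + 1944 + 1985.8 + 3487.54 = 8006.44 W
In kW: 8006.44 / 1000 = 8.00644 kW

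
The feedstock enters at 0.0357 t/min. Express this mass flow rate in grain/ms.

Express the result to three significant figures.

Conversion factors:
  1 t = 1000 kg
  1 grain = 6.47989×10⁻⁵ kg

0.0357 t/min × 1000 kg/t ÷ 60 s/min = 0.595 kg/s
0.595 kg/s ÷ 6.47989×10⁻⁵ kg/grain × 0.001 s/ms = 9.18225 grain/ms

9.18 grain/ms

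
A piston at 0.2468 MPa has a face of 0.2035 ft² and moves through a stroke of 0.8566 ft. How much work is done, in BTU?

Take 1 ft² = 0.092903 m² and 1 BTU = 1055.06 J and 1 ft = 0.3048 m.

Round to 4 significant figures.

1.155 BTU

0.2468 MPa → 246800 Pa
0.2035 ft² → 0.0189058 m²
F = P × A = 246800 × 0.0189058 = 4665.95 N
0.8566 ft → 0.261092 m
W = F × d = 4665.95 × 0.261092 = 1218.24 J
In BTU: 1218.24 / 1055.06 = 1.15466 BTU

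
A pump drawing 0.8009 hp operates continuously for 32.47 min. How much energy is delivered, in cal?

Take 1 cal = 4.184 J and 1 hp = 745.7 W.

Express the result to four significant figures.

0.8009 hp × 745.7 → 597.231 W
32.47 min × 60 → 1948.2 s
E = P × t = 597.231 W × 1948.2 s = 1.16353×10⁶ J
1.16353×10⁶ J ÷ (4.184 J/cal) = 278090 cal

2.781×10⁵ cal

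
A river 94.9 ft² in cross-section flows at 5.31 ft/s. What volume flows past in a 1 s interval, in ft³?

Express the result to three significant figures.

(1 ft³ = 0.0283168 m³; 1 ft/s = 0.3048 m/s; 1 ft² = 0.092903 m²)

504 ft³

5.31 ft/s × 0.3048 → 1.61849 m/s
94.9 ft² × 0.092903 → 8.81649 m²
V = v × A × t = 1.61849 m/s × 8.81649 m² × 1 s = 14.2694 m³
14.2694 m³ ÷ (0.0283168 m³/ft³) = 503.92 ft³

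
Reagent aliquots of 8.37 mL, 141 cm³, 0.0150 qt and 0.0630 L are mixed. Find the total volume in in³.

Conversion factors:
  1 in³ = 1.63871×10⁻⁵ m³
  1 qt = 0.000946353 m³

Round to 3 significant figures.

8.37 mL × 10⁻⁶ = 8.37×10⁻⁶ m³
141 cm³ × 10⁻⁶ = 1.41×10⁻⁴ m³
0.0150 qt × 0.000946353 = 1.41953×10⁻⁵ m³
0.0630 L × 0.001 = 6.3×10⁻⁵ m³
Combined: 8.37×10⁻⁶ + 1.41×10⁻⁴ + 1.41953×10⁻⁵ + 6.3×10⁻⁵ = 2.26565×10⁻⁴ m³
In in³: 2.26565×10⁻⁴ / 1.63871×10⁻⁵ = 13.8258 in³

13.8 in³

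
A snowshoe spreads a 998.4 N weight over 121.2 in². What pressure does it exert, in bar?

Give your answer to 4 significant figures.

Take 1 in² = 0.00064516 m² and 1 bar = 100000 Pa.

0.1277 bar

121.2 in² × 0.00064516 = 0.0781934 m²
P = F / A = 998.4 N / 0.0781934 m² = 12768.3 Pa
12768.3 Pa ÷ (100000 Pa/bar) = 0.127683 bar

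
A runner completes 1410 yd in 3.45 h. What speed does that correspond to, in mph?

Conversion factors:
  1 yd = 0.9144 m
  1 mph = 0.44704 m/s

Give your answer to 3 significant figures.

1410 yd × 0.9144 = 1289.3 m
3.45 h × 3600 = 12420 s
v = d / t = 1289.3 m / 12420 s = 0.103808 m/s
0.103808 m/s ÷ (0.44704 m/s/mph) = 0.232212 mph

0.232 mph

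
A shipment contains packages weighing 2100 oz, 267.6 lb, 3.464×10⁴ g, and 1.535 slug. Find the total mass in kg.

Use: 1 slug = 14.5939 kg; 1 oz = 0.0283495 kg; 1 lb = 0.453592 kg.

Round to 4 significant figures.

2100 oz × 0.0283495 = 59.534 kg
267.6 lb × 0.453592 = 121.381 kg
3.464×10⁴ g × 0.001 = 34.64 kg
1.535 slug × 14.5939 = 22.4016 kg
Total: 59.534 + 121.381 + 34.64 + 22.4016 = 237.957 kg

238.0 kg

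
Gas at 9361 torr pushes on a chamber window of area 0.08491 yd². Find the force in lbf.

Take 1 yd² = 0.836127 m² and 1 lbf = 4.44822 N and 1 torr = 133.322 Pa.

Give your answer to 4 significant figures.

9361 torr × 133.322 = 1.24803×10⁶ Pa
0.08491 yd² × 0.836127 = 0.0709955 m²
F = P × A = 1.24803×10⁶ Pa × 0.0709955 m² = 88604.5 N
88604.5 N ÷ (4.44822 N/lbf) = 19919.1 lbf

1.992×10⁴ lbf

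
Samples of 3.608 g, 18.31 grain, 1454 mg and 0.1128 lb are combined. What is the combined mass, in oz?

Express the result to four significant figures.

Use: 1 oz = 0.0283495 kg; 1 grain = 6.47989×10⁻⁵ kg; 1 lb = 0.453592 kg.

3.608 g × 0.001 = 0.003608 kg
18.31 grain × 6.47989×10⁻⁵ = 0.00118647 kg
1454 mg × 10⁻⁶ = 0.001454 kg
0.1128 lb × 0.453592 = 0.0511652 kg
Total: 0.003608 + 0.00118647 + 0.001454 + 0.0511652 = 0.0574137 kg
In oz: 0.0574137 / 0.0283495 = 2.02521 oz

2.025 oz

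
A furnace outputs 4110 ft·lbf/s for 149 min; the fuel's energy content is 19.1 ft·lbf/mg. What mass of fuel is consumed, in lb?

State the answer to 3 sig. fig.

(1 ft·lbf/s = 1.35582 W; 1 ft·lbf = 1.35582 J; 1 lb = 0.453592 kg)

4110 ft·lbf/s → 5572.42 W
149 min → 8940 s
E = P × t = 5572.42 × 8940 = 4.98174×10⁷ J
19.1 ft·lbf/mg → 2.58962×10⁷ J/kg
m = E / e_s = 4.98174×10⁷ / 2.58962×10⁷ = 1.92373 kg
In lb: 1.92373 / 0.453592 = 4.2411 lb

4.24 lb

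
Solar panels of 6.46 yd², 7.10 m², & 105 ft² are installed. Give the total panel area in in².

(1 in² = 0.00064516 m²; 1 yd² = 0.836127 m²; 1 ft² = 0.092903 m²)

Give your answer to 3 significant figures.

3.45×10⁴ in²

6.46 yd² × 0.836127 → 5.40138 m²
7.10 m² (already m²)
105 ft² × 0.092903 → 9.75482 m²
Combined: 5.40138 + 7.1 + 9.75482 = 22.2562 m²
In in²: 22.2562 / 0.00064516 = 34497.2 in²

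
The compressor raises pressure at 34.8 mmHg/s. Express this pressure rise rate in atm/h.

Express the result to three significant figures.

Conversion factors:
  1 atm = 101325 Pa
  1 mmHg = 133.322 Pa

34.8 mmHg/s × 133.322 Pa/mmHg = 4639.61 Pa/s
4639.61 Pa/s ÷ 101325 Pa/atm × 3600 s/h = 164.842 atm/h

165 atm/h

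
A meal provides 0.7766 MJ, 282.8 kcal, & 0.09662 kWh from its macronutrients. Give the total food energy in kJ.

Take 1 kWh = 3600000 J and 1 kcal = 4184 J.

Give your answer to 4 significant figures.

0.7766 MJ × 1000000 = 776600 J
282.8 kcal × 4184 = 1.18324×10⁶ J
0.09662 kWh × 3600000 = 347832 J
Total: 776600 + 1.18324×10⁶ + 347832 = 2.30767×10⁶ J
In kJ: 2.30767×10⁶ / 1000 = 2307.67 kJ

2308 kJ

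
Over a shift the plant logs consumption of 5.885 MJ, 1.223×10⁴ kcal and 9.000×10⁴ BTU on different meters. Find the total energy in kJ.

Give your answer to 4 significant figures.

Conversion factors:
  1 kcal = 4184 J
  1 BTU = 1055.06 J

5.885 MJ × 1000000 = 5.885×10⁶ J
1.223×10⁴ kcal × 4184 = 5.11703×10⁷ J
9.000×10⁴ BTU × 1055.06 = 9.49554×10⁷ J
Sum: 5.885×10⁶ + 5.11703×10⁷ + 9.49554×10⁷ = 1.52011×10⁸ J
In kJ: 1.52011×10⁸ / 1000 = 152011 kJ

1.520×10⁵ kJ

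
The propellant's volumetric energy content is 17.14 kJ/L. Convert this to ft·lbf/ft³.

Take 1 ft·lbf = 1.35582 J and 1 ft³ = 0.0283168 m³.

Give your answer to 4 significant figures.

17.14 kJ/L × 1000 J/kJ ÷ 0.001 m³/L = 1.714×10⁷ J/m³
1.714×10⁷ J/m³ ÷ 1.35582 J/ft·lbf × 0.0283168 m³/ft³ = 357975 ft·lbf/ft³

3.580×10⁵ ft·lbf/ft³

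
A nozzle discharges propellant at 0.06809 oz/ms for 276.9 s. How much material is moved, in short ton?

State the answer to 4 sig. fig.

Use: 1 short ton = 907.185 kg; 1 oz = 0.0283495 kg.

0.5892 short ton

0.06809 oz/ms → 1.93032 kg/s
m = ṁ × t = 1.93032 × 276.9 = 534.506 kg
In short ton: 534.506 / 907.185 = 0.589192 short ton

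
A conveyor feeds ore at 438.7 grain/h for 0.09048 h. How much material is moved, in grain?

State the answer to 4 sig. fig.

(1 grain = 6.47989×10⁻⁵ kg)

438.7 grain/h → 7.89647×10⁻⁶ kg/s
0.09048 h → 325.728 s
m = ṁ × t = 7.89647×10⁻⁶ × 325.728 = 0.0025721 kg
In grain: 0.0025721 / 6.47989×10⁻⁵ = 39.6936 grain

39.69 grain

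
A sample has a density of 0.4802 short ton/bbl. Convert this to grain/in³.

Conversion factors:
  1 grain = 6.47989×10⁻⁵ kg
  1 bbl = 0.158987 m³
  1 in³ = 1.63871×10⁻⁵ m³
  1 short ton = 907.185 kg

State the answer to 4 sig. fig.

0.4802 short ton/bbl × 907.185 kg/short ton ÷ 0.158987 m³/bbl = 2740.04 kg/m³
2740.04 kg/m³ ÷ 6.47989×10⁻⁵ kg/grain × 1.63871×10⁻⁵ m³/in³ = 692.933 grain/in³

692.9 grain/in³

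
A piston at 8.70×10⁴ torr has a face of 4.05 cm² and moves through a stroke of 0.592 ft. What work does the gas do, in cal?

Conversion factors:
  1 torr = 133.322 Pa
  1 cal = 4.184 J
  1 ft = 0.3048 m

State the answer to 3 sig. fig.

8.70×10⁴ torr → 1.1599×10⁷ Pa
4.05 cm² → 4.05×10⁻⁴ m²
F = P × A = 1.1599×10⁷ × 4.05×10⁻⁴ = 4697.59 N
0.592 ft → 0.180442 m
W = F × d = 4697.59 × 0.180442 = 847.643 J
In cal: 847.643 / 4.184 = 202.592 cal

203 cal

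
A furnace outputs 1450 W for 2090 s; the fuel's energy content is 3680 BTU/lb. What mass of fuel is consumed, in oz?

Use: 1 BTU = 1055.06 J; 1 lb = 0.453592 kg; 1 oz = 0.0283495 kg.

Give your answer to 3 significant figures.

12.5 oz

E = P × t = 1450 × 2090 = 3.0305×10⁶ J
3680 BTU/lb → 8.55972×10⁶ J/kg
m = E / e_s = 3.0305×10⁶ / 8.55972×10⁶ = 0.354042 kg
In oz: 0.354042 / 0.0283495 = 12.4885 oz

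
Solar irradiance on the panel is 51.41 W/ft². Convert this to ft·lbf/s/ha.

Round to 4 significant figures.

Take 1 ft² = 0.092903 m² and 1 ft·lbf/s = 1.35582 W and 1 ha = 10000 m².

51.41 W/ft² ÷ 0.092903 m²/ft² = 553.373 W/m²
553.373 W/m² ÷ 1.35582 W/ft·lbf/s × 10000 m²/ha = 4.08146×10⁶ ft·lbf/s/ha

4.081×10⁶ ft·lbf/s/ha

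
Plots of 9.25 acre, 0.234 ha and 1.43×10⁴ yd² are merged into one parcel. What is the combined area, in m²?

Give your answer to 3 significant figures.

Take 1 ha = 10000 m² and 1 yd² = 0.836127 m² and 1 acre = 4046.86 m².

9.25 acre × 4046.86 = 37433.5 m²
0.234 ha × 10000 = 2340 m²
1.43×10⁴ yd² × 0.836127 = 11956.6 m²
Total: 37433.5 + 2340 + 11956.6 = 51730.1 m²

5.17×10⁴ m²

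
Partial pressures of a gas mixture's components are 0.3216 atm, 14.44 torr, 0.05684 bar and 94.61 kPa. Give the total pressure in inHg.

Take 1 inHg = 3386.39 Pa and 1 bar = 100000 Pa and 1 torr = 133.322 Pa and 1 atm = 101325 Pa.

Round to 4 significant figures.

39.81 inHg

0.3216 atm × 101325 → 32586.1 Pa
14.44 torr × 133.322 → 1925.17 Pa
0.05684 bar × 100000 → 5684 Pa
94.61 kPa × 1000 → 94610 Pa
Combined: 32586.1 + 1925.17 + 5684 + 94610 = 134805 Pa
In inHg: 134805 / 3386.39 = 39.8079 inHg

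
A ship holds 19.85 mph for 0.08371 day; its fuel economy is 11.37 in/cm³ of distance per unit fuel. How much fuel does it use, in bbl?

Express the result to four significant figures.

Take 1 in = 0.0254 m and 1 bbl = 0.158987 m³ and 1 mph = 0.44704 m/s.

1.398 bbl

19.85 mph → 8.87374 m/s
0.08371 day → 7232.54 s
d = v × t = 8.87374 × 7232.54 = 64179.7 m
11.37 in/cm³ → 288798 m/m³
V = d / (distance per unit fuel) = 64179.7 / 288798 = 0.22223 m³
In bbl: 0.22223 / 0.158987 = 1.39779 bbl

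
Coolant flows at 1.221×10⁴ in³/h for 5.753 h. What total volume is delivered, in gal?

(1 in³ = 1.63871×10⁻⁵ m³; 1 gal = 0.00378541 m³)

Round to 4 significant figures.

304.1 gal

1.221×10⁴ in³/h → 5.55796×10⁻⁵ m³/s
5.753 h → 20710.8 s
V = Q × t = 5.55796×10⁻⁵ × 20710.8 = 1.1511 m³
In gal: 1.1511 / 0.00378541 = 304.089 gal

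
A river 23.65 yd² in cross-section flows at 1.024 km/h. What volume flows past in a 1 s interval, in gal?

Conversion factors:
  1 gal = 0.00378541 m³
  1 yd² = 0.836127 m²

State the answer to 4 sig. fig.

1.024 km/h × (1/3.6) → 0.284444 m/s
23.65 yd² × 0.836127 → 19.7744 m²
V = v × A × t = 0.284444 m/s × 19.7744 m² × 1 s = 5.62471 m³
5.62471 m³ ÷ (0.00378541 m³/gal) = 1485.89 gal

1486 gal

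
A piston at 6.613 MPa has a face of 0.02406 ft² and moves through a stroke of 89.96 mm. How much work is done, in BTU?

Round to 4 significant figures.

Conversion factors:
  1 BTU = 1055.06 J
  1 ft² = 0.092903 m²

1.260 BTU

6.613 MPa → 6.613×10⁶ Pa
0.02406 ft² → 0.00223525 m²
F = P × A = 6.613×10⁶ × 0.00223525 = 14781.7 N
89.96 mm → 0.08996 m
W = F × d = 14781.7 × 0.08996 = 1329.76 J
In BTU: 1329.76 / 1055.06 = 1.26036 BTU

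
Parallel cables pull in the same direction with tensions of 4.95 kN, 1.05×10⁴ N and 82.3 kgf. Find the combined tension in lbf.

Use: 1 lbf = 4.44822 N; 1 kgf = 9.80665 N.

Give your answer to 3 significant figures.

3650 lbf

4.95 kN × 1000 = 4950 N
1.05×10⁴ N (already N)
82.3 kgf × 9.80665 = 807.087 N
Sum: 4950 + 10500 + 807.087 = 16257.1 N
In lbf: 16257.1 / 4.44822 = 3654.74 lbf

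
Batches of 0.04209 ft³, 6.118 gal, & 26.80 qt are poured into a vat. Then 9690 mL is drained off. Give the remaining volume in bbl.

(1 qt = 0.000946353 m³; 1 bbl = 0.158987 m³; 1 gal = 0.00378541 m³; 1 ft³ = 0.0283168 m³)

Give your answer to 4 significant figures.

0.2517 bbl

0.04209 ft³ × 0.0283168 → 0.00119185 m³
6.118 gal × 0.00378541 → 0.0231591 m³
26.80 qt × 0.000946353 → 0.0253623 m³
9690 mL × 10⁻⁶ → 0.00969 m³
Net: 0.00119185 + 0.0231591 + 0.0253623 − 0.00969 = 0.0400232 m³
In bbl: 0.0400232 / 0.158987 = 0.251739 bbl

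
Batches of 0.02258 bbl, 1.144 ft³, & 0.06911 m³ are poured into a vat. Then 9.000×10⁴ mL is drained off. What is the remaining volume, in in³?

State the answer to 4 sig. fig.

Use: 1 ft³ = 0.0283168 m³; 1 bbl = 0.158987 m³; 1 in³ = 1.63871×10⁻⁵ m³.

0.02258 bbl × 0.158987 = 0.00358993 m³
1.144 ft³ × 0.0283168 = 0.0323944 m³
0.06911 m³ (already m³)
9.000×10⁴ mL × 10⁻⁶ = 0.09 m³
Sum: 0.00358993 + 0.0323944 + 0.06911 − 0.09 = 0.0150943 m³
In in³: 0.0150943 / 1.63871×10⁻⁵ = 921.109 in³

921.1 in³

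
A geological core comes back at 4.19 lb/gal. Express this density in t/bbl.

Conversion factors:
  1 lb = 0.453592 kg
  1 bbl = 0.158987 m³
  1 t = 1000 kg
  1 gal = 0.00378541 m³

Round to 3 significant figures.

4.19 lb/gal × 0.453592 kg/lb ÷ 0.00378541 m³/gal = 502.073 kg/m³
502.073 kg/m³ ÷ 1000 kg/t × 0.158987 m³/bbl = 0.0798231 t/bbl

0.0798 t/bbl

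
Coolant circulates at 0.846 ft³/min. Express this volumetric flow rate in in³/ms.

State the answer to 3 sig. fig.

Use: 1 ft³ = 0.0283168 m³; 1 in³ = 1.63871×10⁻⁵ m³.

0.0244 in³/ms

0.846 ft³/min × 0.0283168 m³/ft³ ÷ 60 s/min = 3.99267×10⁻⁴ m³/s
3.99267×10⁻⁴ m³/s ÷ 1.63871×10⁻⁵ m³/in³ × 0.001 s/ms = 0.0243647 in³/ms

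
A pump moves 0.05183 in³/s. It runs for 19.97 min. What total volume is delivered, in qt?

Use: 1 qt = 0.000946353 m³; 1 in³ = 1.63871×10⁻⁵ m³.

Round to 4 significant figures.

0.05183 in³/s → 8.49343×10⁻⁷ m³/s
19.97 min → 1198.2 s
V = Q × t = 8.49343×10⁻⁷ × 1198.2 = 0.00101768 m³
In qt: 0.00101768 / 0.000946353 = 1.07537 qt

1.075 qt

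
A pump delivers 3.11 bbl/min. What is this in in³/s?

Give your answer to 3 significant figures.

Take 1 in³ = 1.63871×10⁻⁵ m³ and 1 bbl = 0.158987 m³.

503 in³/s

3.11 bbl/min × 0.158987 m³/bbl ÷ 60 s/min = 0.00824083 m³/s
0.00824083 m³/s ÷ 1.63871×10⁻⁵ m³/in³ = 502.885 in³/s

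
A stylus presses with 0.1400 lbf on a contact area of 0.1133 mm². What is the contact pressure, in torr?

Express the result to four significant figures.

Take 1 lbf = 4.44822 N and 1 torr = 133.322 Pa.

0.1400 lbf × 4.44822 → 0.622751 N
0.1133 mm² × 10⁻⁶ → 1.133×10⁻⁷ m²
P = F / A = 0.622751 N / 1.133×10⁻⁷ m² = 5.49648×10⁶ Pa
5.49648×10⁶ Pa ÷ (133.322 Pa/torr) = 41227.1 torr

4.123×10⁴ torr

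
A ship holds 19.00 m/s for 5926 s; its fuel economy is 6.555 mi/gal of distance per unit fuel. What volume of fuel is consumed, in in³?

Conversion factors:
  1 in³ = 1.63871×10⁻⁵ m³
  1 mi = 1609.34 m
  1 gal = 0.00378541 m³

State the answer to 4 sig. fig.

d = v × t = 19 × 5926 = 112594 m
6.555 mi/gal → 2.78681×10⁶ m/m³
V = d / (distance per unit fuel) = 112594 / 2.78681×10⁶ = 0.0404025 m³
In in³: 0.0404025 / 1.63871×10⁻⁵ = 2465.51 in³

2466 in³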